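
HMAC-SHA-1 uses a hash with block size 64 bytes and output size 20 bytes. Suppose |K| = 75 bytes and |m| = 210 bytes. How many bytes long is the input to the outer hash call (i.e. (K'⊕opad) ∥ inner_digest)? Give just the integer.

84

Key is 75 > 64 bytes, so it is hashed to 20 bytes then zero-padded to 64: |K'| = 64.
Outer input = (K'⊕opad) ∥ H(inner) → 64 + 20 = 84 bytes.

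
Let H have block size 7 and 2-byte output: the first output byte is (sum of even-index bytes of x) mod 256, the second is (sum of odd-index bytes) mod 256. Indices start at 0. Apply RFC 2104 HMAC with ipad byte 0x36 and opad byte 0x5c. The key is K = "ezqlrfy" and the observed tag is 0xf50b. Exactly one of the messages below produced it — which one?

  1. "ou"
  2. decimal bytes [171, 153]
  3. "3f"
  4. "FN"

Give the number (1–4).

4

Key "ezqlrfy" = 65 7a 71 6c 72 66 79 is exactly B = 7 bytes: K' = 65 7a 71 6c 72 66 79.
K' ⊕ ipad = 53 4c 47 5a 44 50 4f; K' ⊕ opad = 39 26 2d 30 2e 3a 25.
m1: inner = H(53 4c 47 5a 44 50 4f 6f 75) = a2 65; tag = H(39 26 2d 30 2e 3a 25 a2 65) = 1e32
m2: inner = H(53 4c 47 5a 44 50 4f ab 99) = c6 a1; tag = H(39 26 2d 30 2e 3a 25 c6 a1) = 5a56
m3: inner = H(53 4c 47 5a 44 50 4f 33 66) = 93 29; tag = H(39 26 2d 30 2e 3a 25 93 29) = e223
m4: inner = H(53 4c 47 5a 44 50 4f 46 4e) = 7b 3c; tag = H(39 26 2d 30 2e 3a 25 7b 3c) = f50b ← matches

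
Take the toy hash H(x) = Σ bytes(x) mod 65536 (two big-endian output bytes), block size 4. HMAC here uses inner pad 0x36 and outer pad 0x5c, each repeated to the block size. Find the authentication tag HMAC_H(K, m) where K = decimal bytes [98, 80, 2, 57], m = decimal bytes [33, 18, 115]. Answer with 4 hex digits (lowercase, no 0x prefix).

Key decimal bytes [98, 80, 2, 57] = 62 50 02 39 is exactly B = 4 bytes: K' = 62 50 02 39.
K' ⊕ ipad = 54 66 34 0f.  K' ⊕ opad = 3e 0c 5e 65.
Inner input = (K'⊕ipad) ∥ m = 54 66 34 0f ∥ 21 12 73.
Inner hash: sum = 84+102+52+15+33+18+115 = 419 → 01 a3.
Outer input = (K'⊕opad) ∥ inner = 3e 0c 5e 65 ∥ 01 a3.
Outer hash (tag): sum = 62+12+94+101+1+163 = 433 → 01 b1.

01b1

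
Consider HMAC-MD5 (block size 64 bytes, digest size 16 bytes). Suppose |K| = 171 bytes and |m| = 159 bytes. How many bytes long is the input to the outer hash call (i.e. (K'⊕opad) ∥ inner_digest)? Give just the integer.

80

Key is 171 > 64 bytes, so it is hashed to 16 bytes then zero-padded to 64: |K'| = 64.
Outer input = (K'⊕opad) ∥ H(inner) → 64 + 16 = 80 bytes.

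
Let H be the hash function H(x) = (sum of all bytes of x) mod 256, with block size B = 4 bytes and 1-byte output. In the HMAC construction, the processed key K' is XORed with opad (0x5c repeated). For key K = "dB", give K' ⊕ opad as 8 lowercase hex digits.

Key "dB" = 64 42 is 2 bytes ≤ B = 4; zero-pad to 4 bytes: K' = 64 42 00 00.
XOR each byte with 0x5c: 64⊕5c=38, 42⊕5c=1e, 00⊕5c=5c, 00⊕5c=5c.

381e5c5c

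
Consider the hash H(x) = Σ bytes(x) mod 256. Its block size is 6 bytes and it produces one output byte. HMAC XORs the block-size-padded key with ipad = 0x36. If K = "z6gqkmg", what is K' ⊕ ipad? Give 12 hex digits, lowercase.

f13636363636

Key "z6gqkmg" = 7a 36 67 71 6b 6d 67 is 7 bytes > B = 6, so hash it first: H(key) = c7, then zero-pad to 6 bytes: K' = c7 00 00 00 00 00.
XOR each byte with 0x36: c7⊕36=f1, 00⊕36=36, 00⊕36=36, 00⊕36=36, 00⊕36=36, 00⊕36=36.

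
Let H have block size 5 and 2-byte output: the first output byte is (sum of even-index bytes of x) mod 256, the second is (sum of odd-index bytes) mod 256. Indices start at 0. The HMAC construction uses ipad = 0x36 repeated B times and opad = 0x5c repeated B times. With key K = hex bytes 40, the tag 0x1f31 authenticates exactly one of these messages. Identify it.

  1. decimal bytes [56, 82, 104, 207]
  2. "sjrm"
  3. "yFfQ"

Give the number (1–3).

Key hex bytes 40 is 1 byte ≤ B = 5; zero-pad to 5 bytes: K' = 40 00 00 00 00.
K' ⊕ ipad = 76 36 36 36 36; K' ⊕ opad = 1c 5c 5c 5c 5c.
m1: inner = H(76 36 36 36 36 38 52 68 cf) = 03 0c; tag = H(1c 5c 5c 5c 5c 03 0c) = e0bb
m2: inner = H(76 36 36 36 36 73 6a 72 6d) = b9 51; tag = H(1c 5c 5c 5c 5c b9 51) = 2571
m3: inner = H(76 36 36 36 36 79 46 66 51) = 79 4b; tag = H(1c 5c 5c 5c 5c 79 4b) = 1f31 ← matches

3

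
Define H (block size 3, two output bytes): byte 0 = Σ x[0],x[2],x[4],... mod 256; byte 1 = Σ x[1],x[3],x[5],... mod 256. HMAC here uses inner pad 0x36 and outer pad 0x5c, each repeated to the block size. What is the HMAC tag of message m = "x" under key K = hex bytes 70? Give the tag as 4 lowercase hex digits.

36d8

Key hex bytes 70 is 1 byte ≤ B = 3; zero-pad to 3 bytes: K' = 70 00 00.
K' ⊕ ipad = 46 36 36.  K' ⊕ opad = 2c 5c 5c.
Inner input = (K'⊕ipad) ∥ m = 46 36 36 ∥ 78.
Inner hash: even-index sum = 124 mod 256 = 124; odd-index sum = 174 mod 256 = 174 → 7c ae.
Outer input = (K'⊕opad) ∥ inner = 2c 5c 5c ∥ 7c ae.
Outer hash (tag): even-index sum = 310 mod 256 = 54; odd-index sum = 216 mod 256 = 216 → 36 d8.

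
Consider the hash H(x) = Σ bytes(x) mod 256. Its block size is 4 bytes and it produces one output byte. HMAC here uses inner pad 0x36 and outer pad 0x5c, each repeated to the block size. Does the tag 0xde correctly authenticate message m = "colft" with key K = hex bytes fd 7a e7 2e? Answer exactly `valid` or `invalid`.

invalid

Key hex bytes fd 7a e7 2e is exactly B = 4 bytes: K' = fd 7a e7 2e.
K' ⊕ ipad = cb 4c d1 18; K' ⊕ opad = a1 26 bb 72.
Inner hash: sum = 203+76+209+24+99+111+108+102+116 = 1048; mod 256 = 24 → 18.
Outer hash (recomputed tag): sum = 161+38+187+114+24 = 524; mod 256 = 12 → 0c.
Recomputed tag = 0c; claimed = de → mismatch.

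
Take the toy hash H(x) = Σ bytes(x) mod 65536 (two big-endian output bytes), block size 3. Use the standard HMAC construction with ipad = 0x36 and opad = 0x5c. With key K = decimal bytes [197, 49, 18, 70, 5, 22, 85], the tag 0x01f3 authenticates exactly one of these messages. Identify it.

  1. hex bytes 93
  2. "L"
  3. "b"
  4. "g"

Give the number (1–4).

3

Key decimal bytes [197, 49, 18, 70, 5, 22, 85] = c5 31 12 46 05 16 55 is 7 bytes > B = 3, so hash it first: H(key) = 01 be, then zero-pad to 3 bytes: K' = 01 be 00.
K' ⊕ ipad = 37 88 36; K' ⊕ opad = 5d e2 5c.
m1: inner = H(37 88 36 93) = 01 88; tag = H(5d e2 5c 01 88) = 0224
m2: inner = H(37 88 36 4c) = 01 41; tag = H(5d e2 5c 01 41) = 01dd
m3: inner = H(37 88 36 62) = 01 57; tag = H(5d e2 5c 01 57) = 01f3 ← matches
m4: inner = H(37 88 36 67) = 01 5c; tag = H(5d e2 5c 01 5c) = 01f8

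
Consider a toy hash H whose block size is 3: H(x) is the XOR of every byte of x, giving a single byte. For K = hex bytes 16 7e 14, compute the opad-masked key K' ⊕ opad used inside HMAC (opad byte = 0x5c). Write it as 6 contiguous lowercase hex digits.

Key hex bytes 16 7e 14 is exactly B = 3 bytes: K' = 16 7e 14.
XOR each byte with 0x5c: 16⊕5c=4a, 7e⊕5c=22, 14⊕5c=48.

4a2248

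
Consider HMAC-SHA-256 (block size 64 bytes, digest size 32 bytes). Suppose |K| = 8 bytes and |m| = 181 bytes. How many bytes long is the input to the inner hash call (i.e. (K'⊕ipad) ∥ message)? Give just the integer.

245

Key is 8 ≤ 64 bytes, zero-padded: |K'| = 64.
Inner input = (K'⊕ipad) ∥ m → 64 + 181 = 245 bytes.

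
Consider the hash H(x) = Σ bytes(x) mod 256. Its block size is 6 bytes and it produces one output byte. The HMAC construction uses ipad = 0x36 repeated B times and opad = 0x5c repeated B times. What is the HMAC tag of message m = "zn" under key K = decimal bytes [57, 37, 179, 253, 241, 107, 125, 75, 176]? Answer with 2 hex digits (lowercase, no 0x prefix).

Key decimal bytes [57, 37, 179, 253, 241, 107, 125, 75, 176] = 39 25 b3 fd f1 6b 7d 4b b0 is 9 bytes > B = 6, so hash it first: H(key) = e2, then zero-pad to 6 bytes: K' = e2 00 00 00 00 00.
K' ⊕ ipad = d4 36 36 36 36 36.  K' ⊕ opad = be 5c 5c 5c 5c 5c.
Inner input = (K'⊕ipad) ∥ m = d4 36 36 36 36 36 ∥ 7a 6e.
Inner hash: sum = 212+54+54+54+54+54+122+110 = 714; mod 256 = 202 → ca.
Outer input = (K'⊕opad) ∥ inner = be 5c 5c 5c 5c 5c ∥ ca.
Outer hash (tag): sum = 190+92+92+92+92+92+202 = 852; mod 256 = 84 → 54.

54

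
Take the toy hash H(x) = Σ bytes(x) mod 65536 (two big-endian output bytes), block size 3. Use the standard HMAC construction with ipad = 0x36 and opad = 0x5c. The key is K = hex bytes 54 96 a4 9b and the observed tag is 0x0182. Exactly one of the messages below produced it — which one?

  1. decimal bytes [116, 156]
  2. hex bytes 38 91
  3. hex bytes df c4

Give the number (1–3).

Key hex bytes 54 96 a4 9b is 4 bytes > B = 3, so hash it first: H(key) = 02 29, then zero-pad to 3 bytes: K' = 02 29 00.
K' ⊕ ipad = 34 1f 36; K' ⊕ opad = 5e 75 5c.
m1: inner = H(34 1f 36 74 9c) = 01 99; tag = H(5e 75 5c 01 99) = 01c9
m2: inner = H(34 1f 36 38 91) = 01 52; tag = H(5e 75 5c 01 52) = 0182 ← matches
m3: inner = H(34 1f 36 df c4) = 02 2c; tag = H(5e 75 5c 02 2c) = 015d

2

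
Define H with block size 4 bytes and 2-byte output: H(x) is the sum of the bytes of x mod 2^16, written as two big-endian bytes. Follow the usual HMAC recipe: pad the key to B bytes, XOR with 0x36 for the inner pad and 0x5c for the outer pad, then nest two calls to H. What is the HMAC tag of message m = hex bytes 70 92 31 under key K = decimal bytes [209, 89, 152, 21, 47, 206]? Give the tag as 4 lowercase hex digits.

0255

Key decimal bytes [209, 89, 152, 21, 47, 206] = d1 59 98 15 2f ce is 6 bytes > B = 4, so hash it first: H(key) = 02 d4, then zero-pad to 4 bytes: K' = 02 d4 00 00.
K' ⊕ ipad = 34 e2 36 36.  K' ⊕ opad = 5e 88 5c 5c.
Inner input = (K'⊕ipad) ∥ m = 34 e2 36 36 ∥ 70 92 31.
Inner hash: sum = 52+226+54+54+112+146+49 = 693 → 02 b5.
Outer input = (K'⊕opad) ∥ inner = 5e 88 5c 5c ∥ 02 b5.
Outer hash (tag): sum = 94+136+92+92+2+181 = 597 → 02 55.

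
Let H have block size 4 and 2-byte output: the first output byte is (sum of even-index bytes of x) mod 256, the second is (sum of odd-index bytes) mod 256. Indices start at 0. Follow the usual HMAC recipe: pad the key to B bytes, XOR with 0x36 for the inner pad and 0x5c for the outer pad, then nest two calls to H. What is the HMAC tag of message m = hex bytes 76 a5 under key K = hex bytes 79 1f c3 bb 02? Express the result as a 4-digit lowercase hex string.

72a9

Key hex bytes 79 1f c3 bb 02 is 5 bytes > B = 4, so hash it first: H(key) = 3e da, then zero-pad to 4 bytes: K' = 3e da 00 00.
K' ⊕ ipad = 08 ec 36 36.  K' ⊕ opad = 62 86 5c 5c.
Inner input = (K'⊕ipad) ∥ m = 08 ec 36 36 ∥ 76 a5.
Inner hash: even-index sum = 180 mod 256 = 180; odd-index sum = 455 mod 256 = 199 → b4 c7.
Outer input = (K'⊕opad) ∥ inner = 62 86 5c 5c ∥ b4 c7.
Outer hash (tag): even-index sum = 370 mod 256 = 114; odd-index sum = 425 mod 256 = 169 → 72 a9.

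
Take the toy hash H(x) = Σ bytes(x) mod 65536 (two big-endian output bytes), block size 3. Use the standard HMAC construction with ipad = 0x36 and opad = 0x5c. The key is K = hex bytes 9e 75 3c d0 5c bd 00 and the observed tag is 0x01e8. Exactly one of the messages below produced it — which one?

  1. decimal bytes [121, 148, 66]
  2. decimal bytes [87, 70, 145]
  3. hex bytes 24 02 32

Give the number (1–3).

1

Key hex bytes 9e 75 3c d0 5c bd 00 is 7 bytes > B = 3, so hash it first: H(key) = 03 38, then zero-pad to 3 bytes: K' = 03 38 00.
K' ⊕ ipad = 35 0e 36; K' ⊕ opad = 5f 64 5c.
m1: inner = H(35 0e 36 79 94 42) = 01 c8; tag = H(5f 64 5c 01 c8) = 01e8 ← matches
m2: inner = H(35 0e 36 57 46 91) = 01 a7; tag = H(5f 64 5c 01 a7) = 01c7
m3: inner = H(35 0e 36 24 02 32) = 00 d1; tag = H(5f 64 5c 00 d1) = 01f0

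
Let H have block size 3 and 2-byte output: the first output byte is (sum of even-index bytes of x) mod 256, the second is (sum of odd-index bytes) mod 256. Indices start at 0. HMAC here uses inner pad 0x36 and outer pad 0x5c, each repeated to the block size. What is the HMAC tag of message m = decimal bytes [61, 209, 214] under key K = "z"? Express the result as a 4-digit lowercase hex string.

cbaf

Key "z" = 7a is 1 byte ≤ B = 3; zero-pad to 3 bytes: K' = 7a 00 00.
K' ⊕ ipad = 4c 36 36.  K' ⊕ opad = 26 5c 5c.
Inner input = (K'⊕ipad) ∥ m = 4c 36 36 ∥ 3d d1 d6.
Inner hash: even-index sum = 339 mod 256 = 83; odd-index sum = 329 mod 256 = 73 → 53 49.
Outer input = (K'⊕opad) ∥ inner = 26 5c 5c ∥ 53 49.
Outer hash (tag): even-index sum = 203 mod 256 = 203; odd-index sum = 175 mod 256 = 175 → cb af.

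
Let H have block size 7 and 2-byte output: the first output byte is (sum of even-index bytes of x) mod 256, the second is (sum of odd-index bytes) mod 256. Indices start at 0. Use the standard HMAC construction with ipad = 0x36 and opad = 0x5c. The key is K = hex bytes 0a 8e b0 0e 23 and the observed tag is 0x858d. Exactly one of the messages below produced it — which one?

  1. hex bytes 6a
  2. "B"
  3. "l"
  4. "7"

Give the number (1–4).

2

Key hex bytes 0a 8e b0 0e 23 is 5 bytes ≤ B = 7; zero-pad to 7 bytes: K' = 0a 8e b0 0e 23 00 00.
K' ⊕ ipad = 3c b8 86 38 15 36 36; K' ⊕ opad = 56 d2 ec 52 7f 5c 5c.
m1: inner = H(3c b8 86 38 15 36 36 6a) = 0d 90; tag = H(56 d2 ec 52 7f 5c 5c 0d 90) = ad8d
m2: inner = H(3c b8 86 38 15 36 36 42) = 0d 68; tag = H(56 d2 ec 52 7f 5c 5c 0d 68) = 858d ← matches
m3: inner = H(3c b8 86 38 15 36 36 6c) = 0d 92; tag = H(56 d2 ec 52 7f 5c 5c 0d 92) = af8d
m4: inner = H(3c b8 86 38 15 36 36 37) = 0d 5d; tag = H(56 d2 ec 52 7f 5c 5c 0d 5d) = 7a8d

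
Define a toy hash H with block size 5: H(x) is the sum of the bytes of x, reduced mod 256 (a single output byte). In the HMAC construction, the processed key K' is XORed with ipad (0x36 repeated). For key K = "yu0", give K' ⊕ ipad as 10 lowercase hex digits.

4f43063636

Key "yu0" = 79 75 30 is 3 bytes ≤ B = 5; zero-pad to 5 bytes: K' = 79 75 30 00 00.
XOR each byte with 0x36: 79⊕36=4f, 75⊕36=43, 30⊕36=06, 00⊕36=36, 00⊕36=36.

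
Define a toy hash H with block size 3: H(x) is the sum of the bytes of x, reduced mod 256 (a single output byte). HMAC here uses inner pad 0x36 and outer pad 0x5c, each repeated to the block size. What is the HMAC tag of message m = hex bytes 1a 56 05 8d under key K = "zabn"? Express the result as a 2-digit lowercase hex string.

Key "zabn" = 7a 61 62 6e is 4 bytes > B = 3, so hash it first: H(key) = ab, then zero-pad to 3 bytes: K' = ab 00 00.
K' ⊕ ipad = 9d 36 36.  K' ⊕ opad = f7 5c 5c.
Inner input = (K'⊕ipad) ∥ m = 9d 36 36 ∥ 1a 56 05 8d.
Inner hash: sum = 157+54+54+26+86+5+141 = 523; mod 256 = 11 → 0b.
Outer input = (K'⊕opad) ∥ inner = f7 5c 5c ∥ 0b.
Outer hash (tag): sum = 247+92+92+11 = 442; mod 256 = 186 → ba.

ba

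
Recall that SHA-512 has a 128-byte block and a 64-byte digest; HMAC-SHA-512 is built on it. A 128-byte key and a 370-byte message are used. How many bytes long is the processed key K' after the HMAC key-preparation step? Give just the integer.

Key is 128 ≤ 128 bytes, zero-padded: |K'| = 128.

128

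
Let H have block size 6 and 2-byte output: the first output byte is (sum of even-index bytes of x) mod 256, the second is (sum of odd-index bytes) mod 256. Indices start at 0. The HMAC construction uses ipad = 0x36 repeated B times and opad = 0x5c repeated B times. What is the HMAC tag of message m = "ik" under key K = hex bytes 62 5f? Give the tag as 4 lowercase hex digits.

1ffb

Key hex bytes 62 5f is 2 bytes ≤ B = 6; zero-pad to 6 bytes: K' = 62 5f 00 00 00 00.
K' ⊕ ipad = 54 69 36 36 36 36.  K' ⊕ opad = 3e 03 5c 5c 5c 5c.
Inner input = (K'⊕ipad) ∥ m = 54 69 36 36 36 36 ∥ 69 6b.
Inner hash: even-index sum = 297 mod 256 = 41; odd-index sum = 320 mod 256 = 64 → 29 40.
Outer input = (K'⊕opad) ∥ inner = 3e 03 5c 5c 5c 5c ∥ 29 40.
Outer hash (tag): even-index sum = 287 mod 256 = 31; odd-index sum = 251 mod 256 = 251 → 1f fb.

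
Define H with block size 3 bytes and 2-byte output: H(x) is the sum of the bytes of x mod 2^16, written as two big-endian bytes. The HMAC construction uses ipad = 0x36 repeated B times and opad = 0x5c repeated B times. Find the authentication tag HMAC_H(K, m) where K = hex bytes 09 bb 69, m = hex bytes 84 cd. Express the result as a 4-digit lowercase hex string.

Key hex bytes 09 bb 69 is exactly B = 3 bytes: K' = 09 bb 69.
K' ⊕ ipad = 3f 8d 5f.  K' ⊕ opad = 55 e7 35.
Inner input = (K'⊕ipad) ∥ m = 3f 8d 5f ∥ 84 cd.
Inner hash: sum = 63+141+95+132+205 = 636 → 02 7c.
Outer input = (K'⊕opad) ∥ inner = 55 e7 35 ∥ 02 7c.
Outer hash (tag): sum = 85+231+53+2+124 = 495 → 01 ef.

01ef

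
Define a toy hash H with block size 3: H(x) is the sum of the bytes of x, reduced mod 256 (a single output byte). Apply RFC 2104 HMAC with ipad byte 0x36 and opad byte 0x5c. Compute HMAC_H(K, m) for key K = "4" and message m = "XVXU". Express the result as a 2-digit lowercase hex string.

e9

Key "4" = 34 is 1 byte ≤ B = 3; zero-pad to 3 bytes: K' = 34 00 00.
K' ⊕ ipad = 02 36 36.  K' ⊕ opad = 68 5c 5c.
Inner input = (K'⊕ipad) ∥ m = 02 36 36 ∥ 58 56 58 55.
Inner hash: sum = 2+54+54+88+86+88+85 = 457; mod 256 = 201 → c9.
Outer input = (K'⊕opad) ∥ inner = 68 5c 5c ∥ c9.
Outer hash (tag): sum = 104+92+92+201 = 489; mod 256 = 233 → e9.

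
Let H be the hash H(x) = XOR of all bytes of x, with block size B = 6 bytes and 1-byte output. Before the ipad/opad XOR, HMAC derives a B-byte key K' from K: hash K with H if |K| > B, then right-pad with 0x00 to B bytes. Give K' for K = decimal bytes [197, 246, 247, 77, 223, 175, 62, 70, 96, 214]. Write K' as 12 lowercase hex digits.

|K| = 10 > B = 6, so first hash the key.
H(K): XOR c5⊕f6⊕f7⊕4d⊕df⊕af⊕3e⊕46⊕60⊕d6 = 37.
Zero-pad H(K) = 37 to 6 bytes: K' = 37 00 00 00 00 00.

370000000000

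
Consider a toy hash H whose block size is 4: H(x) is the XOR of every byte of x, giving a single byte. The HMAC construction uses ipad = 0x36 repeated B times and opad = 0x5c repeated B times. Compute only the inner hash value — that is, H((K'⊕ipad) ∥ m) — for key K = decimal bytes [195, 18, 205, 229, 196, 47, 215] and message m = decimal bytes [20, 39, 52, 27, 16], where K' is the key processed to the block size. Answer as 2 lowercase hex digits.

Key decimal bytes [195, 18, 205, 229, 196, 47, 215] = c3 12 cd e5 c4 2f d7 is 7 bytes > B = 4, so hash it first: H(key) = c5, then zero-pad to 4 bytes: K' = c5 00 00 00.
K' ⊕ ipad = f3 36 36 36.
Inner input = f3 36 36 36 ∥ 14 27 34 1b 10.
Inner hash: XOR f3⊕36⊕36⊕36⊕14⊕27⊕34⊕1b⊕10 = c9.

c9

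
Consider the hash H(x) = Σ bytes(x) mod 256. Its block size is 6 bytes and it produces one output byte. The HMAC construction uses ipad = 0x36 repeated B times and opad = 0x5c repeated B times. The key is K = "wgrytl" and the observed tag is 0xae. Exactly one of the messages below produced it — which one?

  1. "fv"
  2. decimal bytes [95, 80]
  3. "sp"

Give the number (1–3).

Key "wgrytl" = 77 67 72 79 74 6c is exactly B = 6 bytes: K' = 77 67 72 79 74 6c.
K' ⊕ ipad = 41 51 44 4f 42 5a; K' ⊕ opad = 2b 3b 2e 25 28 30.
m1: inner = H(41 51 44 4f 42 5a 66 76) = 9d; tag = H(2b 3b 2e 25 28 30 9d) = ae ← matches
m2: inner = H(41 51 44 4f 42 5a 5f 50) = 70; tag = H(2b 3b 2e 25 28 30 70) = 81
m3: inner = H(41 51 44 4f 42 5a 73 70) = a4; tag = H(2b 3b 2e 25 28 30 a4) = b5

1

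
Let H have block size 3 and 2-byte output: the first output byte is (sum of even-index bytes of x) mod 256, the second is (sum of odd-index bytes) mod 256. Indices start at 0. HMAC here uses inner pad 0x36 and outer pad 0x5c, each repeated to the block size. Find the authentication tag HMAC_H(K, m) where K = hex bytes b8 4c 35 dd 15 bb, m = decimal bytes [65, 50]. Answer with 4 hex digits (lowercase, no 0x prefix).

Key hex bytes b8 4c 35 dd 15 bb is 6 bytes > B = 3, so hash it first: H(key) = 02 e4, then zero-pad to 3 bytes: K' = 02 e4 00.
K' ⊕ ipad = 34 d2 36.  K' ⊕ opad = 5e b8 5c.
Inner input = (K'⊕ipad) ∥ m = 34 d2 36 ∥ 41 32.
Inner hash: even-index sum = 156 mod 256 = 156; odd-index sum = 275 mod 256 = 19 → 9c 13.
Outer input = (K'⊕opad) ∥ inner = 5e b8 5c ∥ 9c 13.
Outer hash (tag): even-index sum = 205 mod 256 = 205; odd-index sum = 340 mod 256 = 84 → cd 54.

cd54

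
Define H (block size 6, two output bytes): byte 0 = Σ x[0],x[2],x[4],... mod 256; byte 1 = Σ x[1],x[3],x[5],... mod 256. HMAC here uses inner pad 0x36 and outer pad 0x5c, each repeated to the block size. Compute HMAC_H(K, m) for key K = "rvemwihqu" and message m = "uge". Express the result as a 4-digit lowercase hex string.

92f7

Key "rvemwihqu" = 72 76 65 6d 77 69 68 71 75 is 9 bytes > B = 6, so hash it first: H(key) = 2b bd, then zero-pad to 6 bytes: K' = 2b bd 00 00 00 00.
K' ⊕ ipad = 1d 8b 36 36 36 36.  K' ⊕ opad = 77 e1 5c 5c 5c 5c.
Inner input = (K'⊕ipad) ∥ m = 1d 8b 36 36 36 36 ∥ 75 67 65.
Inner hash: even-index sum = 355 mod 256 = 99; odd-index sum = 350 mod 256 = 94 → 63 5e.
Outer input = (K'⊕opad) ∥ inner = 77 e1 5c 5c 5c 5c ∥ 63 5e.
Outer hash (tag): even-index sum = 402 mod 256 = 146; odd-index sum = 503 mod 256 = 247 → 92 f7.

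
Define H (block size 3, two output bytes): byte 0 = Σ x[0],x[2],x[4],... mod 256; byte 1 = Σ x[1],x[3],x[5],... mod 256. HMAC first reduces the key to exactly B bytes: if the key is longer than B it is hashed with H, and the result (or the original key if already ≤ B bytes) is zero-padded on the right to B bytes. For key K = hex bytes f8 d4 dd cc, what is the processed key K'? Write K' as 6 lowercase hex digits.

|K| = 4 > B = 3, so first hash the key.
H(K): even-index sum = 469 mod 256 = 213; odd-index sum = 416 mod 256 = 160 → d5 a0.
Zero-pad H(K) = d5 a0 to 3 bytes: K' = d5 a0 00.

d5a000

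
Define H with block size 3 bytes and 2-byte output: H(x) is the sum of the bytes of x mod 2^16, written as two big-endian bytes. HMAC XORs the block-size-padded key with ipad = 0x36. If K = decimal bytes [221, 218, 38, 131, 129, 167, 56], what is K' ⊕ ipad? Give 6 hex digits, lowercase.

35f636

Key decimal bytes [221, 218, 38, 131, 129, 167, 56] = dd da 26 83 81 a7 38 is 7 bytes > B = 3, so hash it first: H(key) = 03 c0, then zero-pad to 3 bytes: K' = 03 c0 00.
XOR each byte with 0x36: 03⊕36=35, c0⊕36=f6, 00⊕36=36.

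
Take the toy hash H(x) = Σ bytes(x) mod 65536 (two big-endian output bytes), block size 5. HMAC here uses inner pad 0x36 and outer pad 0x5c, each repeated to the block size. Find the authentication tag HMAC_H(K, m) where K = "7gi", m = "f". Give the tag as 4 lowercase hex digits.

Key "7gi" = 37 67 69 is 3 bytes ≤ B = 5; zero-pad to 5 bytes: K' = 37 67 69 00 00.
K' ⊕ ipad = 01 51 5f 36 36.  K' ⊕ opad = 6b 3b 35 5c 5c.
Inner input = (K'⊕ipad) ∥ m = 01 51 5f 36 36 ∥ 66.
Inner hash: sum = 1+81+95+54+54+102 = 387 → 01 83.
Outer input = (K'⊕opad) ∥ inner = 6b 3b 35 5c 5c ∥ 01 83.
Outer hash (tag): sum = 107+59+53+92+92+1+131 = 535 → 02 17.

0217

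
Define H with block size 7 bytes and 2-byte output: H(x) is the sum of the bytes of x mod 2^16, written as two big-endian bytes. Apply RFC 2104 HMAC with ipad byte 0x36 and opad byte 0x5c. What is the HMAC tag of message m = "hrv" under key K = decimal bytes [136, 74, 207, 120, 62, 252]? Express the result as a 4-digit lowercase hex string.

03dc

Key decimal bytes [136, 74, 207, 120, 62, 252] = 88 4a cf 78 3e fc is 6 bytes ≤ B = 7; zero-pad to 7 bytes: K' = 88 4a cf 78 3e fc 00.
K' ⊕ ipad = be 7c f9 4e 08 ca 36.  K' ⊕ opad = d4 16 93 24 62 a0 5c.
Inner input = (K'⊕ipad) ∥ m = be 7c f9 4e 08 ca 36 ∥ 68 72 76.
Inner hash: sum = 190+124+249+78+8+202+54+104+114+118 = 1241 → 04 d9.
Outer input = (K'⊕opad) ∥ inner = d4 16 93 24 62 a0 5c ∥ 04 d9.
Outer hash (tag): sum = 212+22+147+36+98+160+92+4+217 = 988 → 03 dc.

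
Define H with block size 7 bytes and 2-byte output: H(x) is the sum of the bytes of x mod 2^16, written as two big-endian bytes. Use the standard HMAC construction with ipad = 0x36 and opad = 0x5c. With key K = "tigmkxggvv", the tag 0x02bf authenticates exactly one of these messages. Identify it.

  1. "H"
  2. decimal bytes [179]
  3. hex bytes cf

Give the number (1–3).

3

Key "tigmkxggvv" = 74 69 67 6d 6b 78 67 67 76 76 is 10 bytes > B = 7, so hash it first: H(key) = 04 4e, then zero-pad to 7 bytes: K' = 04 4e 00 00 00 00 00.
K' ⊕ ipad = 32 78 36 36 36 36 36; K' ⊕ opad = 58 12 5c 5c 5c 5c 5c.
m1: inner = H(32 78 36 36 36 36 36 48) = 02 00; tag = H(58 12 5c 5c 5c 5c 5c 02 00) = 0238
m2: inner = H(32 78 36 36 36 36 36 b3) = 02 6b; tag = H(58 12 5c 5c 5c 5c 5c 02 6b) = 02a3
m3: inner = H(32 78 36 36 36 36 36 cf) = 02 87; tag = H(58 12 5c 5c 5c 5c 5c 02 87) = 02bf ← matches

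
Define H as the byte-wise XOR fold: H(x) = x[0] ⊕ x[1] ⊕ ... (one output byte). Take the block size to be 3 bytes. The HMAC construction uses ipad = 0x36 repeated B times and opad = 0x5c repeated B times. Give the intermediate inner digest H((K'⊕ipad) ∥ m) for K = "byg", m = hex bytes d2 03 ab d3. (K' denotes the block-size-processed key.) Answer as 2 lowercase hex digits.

e3

Key "byg" = 62 79 67 is exactly B = 3 bytes: K' = 62 79 67.
K' ⊕ ipad = 54 4f 51.
Inner input = 54 4f 51 ∥ d2 03 ab d3.
Inner hash: XOR 54⊕4f⊕51⊕d2⊕03⊕ab⊕d3 = e3.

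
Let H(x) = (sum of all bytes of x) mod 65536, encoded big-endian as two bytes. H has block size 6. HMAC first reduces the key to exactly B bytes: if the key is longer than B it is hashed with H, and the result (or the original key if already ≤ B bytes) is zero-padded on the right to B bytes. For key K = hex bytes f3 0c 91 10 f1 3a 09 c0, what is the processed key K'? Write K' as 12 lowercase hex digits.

039400000000

|K| = 8 > B = 6, so first hash the key.
H(K): sum = 243+12+145+16+241+58+9+192 = 916 → 03 94.
Zero-pad H(K) = 03 94 to 6 bytes: K' = 03 94 00 00 00 00.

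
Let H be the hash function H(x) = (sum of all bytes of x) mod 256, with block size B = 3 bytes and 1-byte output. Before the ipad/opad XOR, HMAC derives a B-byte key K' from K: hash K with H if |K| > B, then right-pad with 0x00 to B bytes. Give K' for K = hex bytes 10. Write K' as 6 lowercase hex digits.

Key hex bytes 10 is 1 byte ≤ B = 3; zero-pad to 3 bytes: K' = 10 00 00.

100000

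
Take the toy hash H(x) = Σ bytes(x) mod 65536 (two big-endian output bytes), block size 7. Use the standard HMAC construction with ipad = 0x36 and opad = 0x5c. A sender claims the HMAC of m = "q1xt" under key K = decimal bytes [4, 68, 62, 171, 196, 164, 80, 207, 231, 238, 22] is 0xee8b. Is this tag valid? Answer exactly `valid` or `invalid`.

Key decimal bytes [4, 68, 62, 171, 196, 164, 80, 207, 231, 238, 22] = 04 44 3e ab c4 a4 50 cf e7 ee 16 is 11 bytes > B = 7, so hash it first: H(key) = 05 a3, then zero-pad to 7 bytes: K' = 05 a3 00 00 00 00 00.
K' ⊕ ipad = 33 95 36 36 36 36 36; K' ⊕ opad = 59 ff 5c 5c 5c 5c 5c.
Inner hash: sum = 51+149+54+54+54+54+54+113+49+120+116 = 868 → 03 64.
Outer hash (recomputed tag): sum = 89+255+92+92+92+92+92+3+100 = 907 → 03 8b.
Recomputed tag = 038b; claimed = ee8b → mismatch.

invalid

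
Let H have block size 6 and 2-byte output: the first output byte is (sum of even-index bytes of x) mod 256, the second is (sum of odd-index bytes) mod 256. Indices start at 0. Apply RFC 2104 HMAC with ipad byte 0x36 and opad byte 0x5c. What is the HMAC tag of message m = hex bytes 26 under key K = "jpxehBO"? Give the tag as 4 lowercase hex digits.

be90

Key "jpxehBO" = 6a 70 78 65 68 42 4f is 7 bytes > B = 6, so hash it first: H(key) = 99 17, then zero-pad to 6 bytes: K' = 99 17 00 00 00 00.
K' ⊕ ipad = af 21 36 36 36 36.  K' ⊕ opad = c5 4b 5c 5c 5c 5c.
Inner input = (K'⊕ipad) ∥ m = af 21 36 36 36 36 ∥ 26.
Inner hash: even-index sum = 321 mod 256 = 65; odd-index sum = 141 mod 256 = 141 → 41 8d.
Outer input = (K'⊕opad) ∥ inner = c5 4b 5c 5c 5c 5c ∥ 41 8d.
Outer hash (tag): even-index sum = 446 mod 256 = 190; odd-index sum = 400 mod 256 = 144 → be 90.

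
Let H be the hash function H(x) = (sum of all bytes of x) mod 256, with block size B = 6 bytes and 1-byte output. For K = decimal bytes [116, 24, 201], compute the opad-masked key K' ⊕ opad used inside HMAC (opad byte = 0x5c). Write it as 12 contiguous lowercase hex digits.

Key decimal bytes [116, 24, 201] = 74 18 c9 is 3 bytes ≤ B = 6; zero-pad to 6 bytes: K' = 74 18 c9 00 00 00.
XOR each byte with 0x5c: 74⊕5c=28, 18⊕5c=44, c9⊕5c=95, 00⊕5c=5c, 00⊕5c=5c, 00⊕5c=5c.

2844955c5c5c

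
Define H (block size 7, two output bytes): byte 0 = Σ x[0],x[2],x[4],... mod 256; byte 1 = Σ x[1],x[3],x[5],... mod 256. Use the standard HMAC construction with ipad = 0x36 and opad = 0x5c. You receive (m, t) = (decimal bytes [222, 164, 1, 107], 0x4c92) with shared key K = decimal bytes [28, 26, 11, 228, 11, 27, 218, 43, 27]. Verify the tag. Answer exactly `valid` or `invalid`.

Key decimal bytes [28, 26, 11, 228, 11, 27, 218, 43, 27] = 1c 1a 0b e4 0b 1b da 2b 1b is 9 bytes > B = 7, so hash it first: H(key) = 27 44, then zero-pad to 7 bytes: K' = 27 44 00 00 00 00 00.
K' ⊕ ipad = 11 72 36 36 36 36 36; K' ⊕ opad = 7b 18 5c 5c 5c 5c 5c.
Inner hash: even-index sum = 450 mod 256 = 194; odd-index sum = 445 mod 256 = 189 → c2 bd.
Outer hash (recomputed tag): even-index sum = 588 mod 256 = 76; odd-index sum = 402 mod 256 = 146 → 4c 92.
Recomputed tag = 4c92; claimed = 4c92 → match.

valid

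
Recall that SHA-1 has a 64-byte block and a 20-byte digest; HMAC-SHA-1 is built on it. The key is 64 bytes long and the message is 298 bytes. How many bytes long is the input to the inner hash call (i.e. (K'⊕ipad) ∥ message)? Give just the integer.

Key is 64 ≤ 64 bytes, zero-padded: |K'| = 64.
Inner input = (K'⊕ipad) ∥ m → 64 + 298 = 362 bytes.

362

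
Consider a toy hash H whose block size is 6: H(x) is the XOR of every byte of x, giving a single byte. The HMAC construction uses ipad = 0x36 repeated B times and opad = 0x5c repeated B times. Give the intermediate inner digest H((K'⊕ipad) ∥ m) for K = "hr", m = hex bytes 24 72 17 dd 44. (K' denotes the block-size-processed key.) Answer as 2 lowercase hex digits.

c2

Key "hr" = 68 72 is 2 bytes ≤ B = 6; zero-pad to 6 bytes: K' = 68 72 00 00 00 00.
K' ⊕ ipad = 5e 44 36 36 36 36.
Inner input = 5e 44 36 36 36 36 ∥ 24 72 17 dd 44.
Inner hash: XOR 5e⊕44⊕36⊕36⊕36⊕36⊕24⊕72⊕17⊕dd⊕44 = c2.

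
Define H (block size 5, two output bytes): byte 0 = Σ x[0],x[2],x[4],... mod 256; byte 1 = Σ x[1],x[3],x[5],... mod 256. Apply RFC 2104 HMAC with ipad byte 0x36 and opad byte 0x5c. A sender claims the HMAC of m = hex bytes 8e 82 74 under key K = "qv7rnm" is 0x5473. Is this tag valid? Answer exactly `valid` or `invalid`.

invalid

Key "qv7rnm" = 71 76 37 72 6e 6d is 6 bytes > B = 5, so hash it first: H(key) = 16 55, then zero-pad to 5 bytes: K' = 16 55 00 00 00.
K' ⊕ ipad = 20 63 36 36 36; K' ⊕ opad = 4a 09 5c 5c 5c.
Inner hash: even-index sum = 270 mod 256 = 14; odd-index sum = 411 mod 256 = 155 → 0e 9b.
Outer hash (recomputed tag): even-index sum = 413 mod 256 = 157; odd-index sum = 115 mod 256 = 115 → 9d 73.
Recomputed tag = 9d73; claimed = 5473 → mismatch.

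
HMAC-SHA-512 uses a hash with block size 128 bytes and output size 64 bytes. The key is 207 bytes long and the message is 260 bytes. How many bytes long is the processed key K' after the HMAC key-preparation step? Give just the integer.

Key is 207 > 128 bytes, so it is hashed to 64 bytes then zero-padded to 128: |K'| = 128.

128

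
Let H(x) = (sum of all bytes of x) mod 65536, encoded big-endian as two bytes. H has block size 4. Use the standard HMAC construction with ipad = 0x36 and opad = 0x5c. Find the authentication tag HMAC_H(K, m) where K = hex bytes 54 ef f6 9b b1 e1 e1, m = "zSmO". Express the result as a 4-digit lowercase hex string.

01c7

Key hex bytes 54 ef f6 9b b1 e1 e1 is 7 bytes > B = 4, so hash it first: H(key) = 05 47, then zero-pad to 4 bytes: K' = 05 47 00 00.
K' ⊕ ipad = 33 71 36 36.  K' ⊕ opad = 59 1b 5c 5c.
Inner input = (K'⊕ipad) ∥ m = 33 71 36 36 ∥ 7a 53 6d 4f.
Inner hash: sum = 51+113+54+54+122+83+109+79 = 665 → 02 99.
Outer input = (K'⊕opad) ∥ inner = 59 1b 5c 5c ∥ 02 99.
Outer hash (tag): sum = 89+27+92+92+2+153 = 455 → 01 c7.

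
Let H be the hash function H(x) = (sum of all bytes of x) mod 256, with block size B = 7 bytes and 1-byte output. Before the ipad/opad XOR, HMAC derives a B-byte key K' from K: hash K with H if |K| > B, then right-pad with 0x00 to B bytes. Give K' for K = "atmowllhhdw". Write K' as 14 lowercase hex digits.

ab000000000000

|K| = 11 > B = 7, so first hash the key.
H(K): sum = 97+116+109+111+119+108+108+104+104+100+119 = 1195; mod 256 = 171 → ab.
Zero-pad H(K) = ab to 7 bytes: K' = ab 00 00 00 00 00 00.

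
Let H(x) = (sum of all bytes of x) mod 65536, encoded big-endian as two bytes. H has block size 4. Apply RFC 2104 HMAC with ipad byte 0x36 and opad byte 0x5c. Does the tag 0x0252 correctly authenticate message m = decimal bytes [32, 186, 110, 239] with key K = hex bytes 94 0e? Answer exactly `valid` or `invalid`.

Key hex bytes 94 0e is 2 bytes ≤ B = 4; zero-pad to 4 bytes: K' = 94 0e 00 00.
K' ⊕ ipad = a2 38 36 36; K' ⊕ opad = c8 52 5c 5c.
Inner hash: sum = 162+56+54+54+32+186+110+239 = 893 → 03 7d.
Outer hash (recomputed tag): sum = 200+82+92+92+3+125 = 594 → 02 52.
Recomputed tag = 0252; claimed = 0252 → match.

valid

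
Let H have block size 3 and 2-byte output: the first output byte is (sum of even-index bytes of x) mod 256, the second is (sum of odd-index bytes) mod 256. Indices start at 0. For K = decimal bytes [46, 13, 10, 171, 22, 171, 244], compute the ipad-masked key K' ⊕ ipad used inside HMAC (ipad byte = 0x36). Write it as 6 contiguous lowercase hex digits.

745536

Key decimal bytes [46, 13, 10, 171, 22, 171, 244] = 2e 0d 0a ab 16 ab f4 is 7 bytes > B = 3, so hash it first: H(key) = 42 63, then zero-pad to 3 bytes: K' = 42 63 00.
XOR each byte with 0x36: 42⊕36=74, 63⊕36=55, 00⊕36=36.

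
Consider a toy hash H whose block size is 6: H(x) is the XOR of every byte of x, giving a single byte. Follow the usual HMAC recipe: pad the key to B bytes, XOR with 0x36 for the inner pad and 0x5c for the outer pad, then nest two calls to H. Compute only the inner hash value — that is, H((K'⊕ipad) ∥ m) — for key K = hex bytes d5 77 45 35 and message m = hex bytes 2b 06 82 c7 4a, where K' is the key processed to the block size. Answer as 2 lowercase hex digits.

f0

Key hex bytes d5 77 45 35 is 4 bytes ≤ B = 6; zero-pad to 6 bytes: K' = d5 77 45 35 00 00.
K' ⊕ ipad = e3 41 73 03 36 36.
Inner input = e3 41 73 03 36 36 ∥ 2b 06 82 c7 4a.
Inner hash: XOR e3⊕41⊕73⊕03⊕36⊕36⊕2b⊕06⊕82⊕c7⊕4a = f0.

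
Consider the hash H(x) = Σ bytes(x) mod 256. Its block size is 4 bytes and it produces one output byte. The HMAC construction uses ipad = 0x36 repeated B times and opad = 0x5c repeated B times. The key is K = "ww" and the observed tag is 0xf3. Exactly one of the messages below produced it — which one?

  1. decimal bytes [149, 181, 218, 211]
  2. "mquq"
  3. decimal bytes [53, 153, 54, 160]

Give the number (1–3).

1

Key "ww" = 77 77 is 2 bytes ≤ B = 4; zero-pad to 4 bytes: K' = 77 77 00 00.
K' ⊕ ipad = 41 41 36 36; K' ⊕ opad = 2b 2b 5c 5c.
m1: inner = H(41 41 36 36 95 b5 da d3) = e5; tag = H(2b 2b 5c 5c e5) = f3 ← matches
m2: inner = H(41 41 36 36 6d 71 75 71) = b2; tag = H(2b 2b 5c 5c b2) = c0
m3: inner = H(41 41 36 36 35 99 36 a0) = 92; tag = H(2b 2b 5c 5c 92) = a0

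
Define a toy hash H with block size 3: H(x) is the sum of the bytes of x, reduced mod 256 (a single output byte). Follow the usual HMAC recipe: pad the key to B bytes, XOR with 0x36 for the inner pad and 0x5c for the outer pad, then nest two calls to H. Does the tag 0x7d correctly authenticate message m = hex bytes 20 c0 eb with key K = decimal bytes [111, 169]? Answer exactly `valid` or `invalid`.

Key decimal bytes [111, 169] = 6f a9 is 2 bytes ≤ B = 3; zero-pad to 3 bytes: K' = 6f a9 00.
K' ⊕ ipad = 59 9f 36; K' ⊕ opad = 33 f5 5c.
Inner hash: sum = 89+159+54+32+192+235 = 761; mod 256 = 249 → f9.
Outer hash (recomputed tag): sum = 51+245+92+249 = 637; mod 256 = 125 → 7d.
Recomputed tag = 7d; claimed = 7d → match.

valid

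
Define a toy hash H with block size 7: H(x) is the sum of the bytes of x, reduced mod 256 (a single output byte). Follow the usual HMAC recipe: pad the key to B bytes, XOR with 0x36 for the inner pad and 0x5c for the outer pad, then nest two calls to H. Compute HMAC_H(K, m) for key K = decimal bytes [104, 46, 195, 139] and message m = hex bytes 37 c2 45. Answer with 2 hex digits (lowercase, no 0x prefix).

Key decimal bytes [104, 46, 195, 139] = 68 2e c3 8b is 4 bytes ≤ B = 7; zero-pad to 7 bytes: K' = 68 2e c3 8b 00 00 00.
K' ⊕ ipad = 5e 18 f5 bd 36 36 36.  K' ⊕ opad = 34 72 9f d7 5c 5c 5c.
Inner input = (K'⊕ipad) ∥ m = 5e 18 f5 bd 36 36 36 ∥ 37 c2 45.
Inner hash: sum = 94+24+245+189+54+54+54+55+194+69 = 1032; mod 256 = 8 → 08.
Outer input = (K'⊕opad) ∥ inner = 34 72 9f d7 5c 5c 5c ∥ 08.
Outer hash (tag): sum = 52+114+159+215+92+92+92+8 = 824; mod 256 = 56 → 38.

38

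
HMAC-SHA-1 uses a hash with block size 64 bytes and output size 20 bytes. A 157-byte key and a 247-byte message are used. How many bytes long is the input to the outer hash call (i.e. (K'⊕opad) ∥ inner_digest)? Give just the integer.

84

Key is 157 > 64 bytes, so it is hashed to 20 bytes then zero-padded to 64: |K'| = 64.
Outer input = (K'⊕opad) ∥ H(inner) → 64 + 20 = 84 bytes.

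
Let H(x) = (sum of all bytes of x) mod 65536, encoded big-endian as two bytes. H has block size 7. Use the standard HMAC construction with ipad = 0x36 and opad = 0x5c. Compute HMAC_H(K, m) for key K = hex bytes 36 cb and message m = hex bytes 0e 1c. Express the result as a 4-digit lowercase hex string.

0304

Key hex bytes 36 cb is 2 bytes ≤ B = 7; zero-pad to 7 bytes: K' = 36 cb 00 00 00 00 00.
K' ⊕ ipad = 00 fd 36 36 36 36 36.  K' ⊕ opad = 6a 97 5c 5c 5c 5c 5c.
Inner input = (K'⊕ipad) ∥ m = 00 fd 36 36 36 36 36 ∥ 0e 1c.
Inner hash: sum = 0+253+54+54+54+54+54+14+28 = 565 → 02 35.
Outer input = (K'⊕opad) ∥ inner = 6a 97 5c 5c 5c 5c 5c ∥ 02 35.
Outer hash (tag): sum = 106+151+92+92+92+92+92+2+53 = 772 → 03 04.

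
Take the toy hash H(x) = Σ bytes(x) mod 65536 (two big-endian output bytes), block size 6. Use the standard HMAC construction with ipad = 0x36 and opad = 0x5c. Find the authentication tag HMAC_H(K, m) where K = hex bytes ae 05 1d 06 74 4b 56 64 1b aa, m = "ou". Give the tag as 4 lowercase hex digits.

022c

Key hex bytes ae 05 1d 06 74 4b 56 64 1b aa is 10 bytes > B = 6, so hash it first: H(key) = 03 14, then zero-pad to 6 bytes: K' = 03 14 00 00 00 00.
K' ⊕ ipad = 35 22 36 36 36 36.  K' ⊕ opad = 5f 48 5c 5c 5c 5c.
Inner input = (K'⊕ipad) ∥ m = 35 22 36 36 36 36 ∥ 6f 75.
Inner hash: sum = 53+34+54+54+54+54+111+117 = 531 → 02 13.
Outer input = (K'⊕opad) ∥ inner = 5f 48 5c 5c 5c 5c ∥ 02 13.
Outer hash (tag): sum = 95+72+92+92+92+92+2+19 = 556 → 02 2c.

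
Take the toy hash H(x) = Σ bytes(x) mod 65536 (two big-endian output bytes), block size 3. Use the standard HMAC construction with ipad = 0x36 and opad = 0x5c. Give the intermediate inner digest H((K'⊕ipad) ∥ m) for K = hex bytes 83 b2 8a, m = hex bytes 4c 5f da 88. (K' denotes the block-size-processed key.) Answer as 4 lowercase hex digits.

Key hex bytes 83 b2 8a is exactly B = 3 bytes: K' = 83 b2 8a.
K' ⊕ ipad = b5 84 bc.
Inner input = b5 84 bc ∥ 4c 5f da 88.
Inner hash: sum = 181+132+188+76+95+218+136 = 1026 → 04 02.

0402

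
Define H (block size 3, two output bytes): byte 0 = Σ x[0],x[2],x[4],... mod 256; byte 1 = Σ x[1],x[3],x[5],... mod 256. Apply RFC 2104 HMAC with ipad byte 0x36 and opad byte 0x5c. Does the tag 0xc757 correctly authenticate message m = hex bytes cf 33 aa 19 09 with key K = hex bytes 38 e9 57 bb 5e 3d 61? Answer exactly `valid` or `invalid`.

Key hex bytes 38 e9 57 bb 5e 3d 61 is 7 bytes > B = 3, so hash it first: H(key) = 4e e1, then zero-pad to 3 bytes: K' = 4e e1 00.
K' ⊕ ipad = 78 d7 36; K' ⊕ opad = 12 bd 5c.
Inner hash: even-index sum = 250 mod 256 = 250; odd-index sum = 601 mod 256 = 89 → fa 59.
Outer hash (recomputed tag): even-index sum = 199 mod 256 = 199; odd-index sum = 439 mod 256 = 183 → c7 b7.
Recomputed tag = c7b7; claimed = c757 → mismatch.

invalid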